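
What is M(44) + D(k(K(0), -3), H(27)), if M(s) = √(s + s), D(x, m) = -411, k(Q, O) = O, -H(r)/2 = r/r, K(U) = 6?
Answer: -411 + 2*√22 ≈ -401.62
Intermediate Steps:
H(r) = -2 (H(r) = -2*r/r = -2*1 = -2)
M(s) = √2*√s (M(s) = √(2*s) = √2*√s)
M(44) + D(k(K(0), -3), H(27)) = √2*√44 - 411 = √2*(2*√11) - 411 = 2*√22 - 411 = -411 + 2*√22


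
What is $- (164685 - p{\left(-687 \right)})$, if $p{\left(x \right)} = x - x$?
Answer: $-164685$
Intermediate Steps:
$p{\left(x \right)} = 0$
$- (164685 - p{\left(-687 \right)}) = - (164685 - 0) = - (164685 + 0) = \left(-1\right) 164685 = -164685$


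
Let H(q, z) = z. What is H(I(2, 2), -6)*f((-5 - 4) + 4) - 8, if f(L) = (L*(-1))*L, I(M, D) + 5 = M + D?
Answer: 142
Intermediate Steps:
I(M, D) = -5 + D + M (I(M, D) = -5 + (M + D) = -5 + (D + M) = -5 + D + M)
f(L) = -L² (f(L) = (-L)*L = -L²)
H(I(2, 2), -6)*f((-5 - 4) + 4) - 8 = -(-6)*((-5 - 4) + 4)² - 8 = -(-6)*(-9 + 4)² - 8 = -(-6)*(-5)² - 8 = -(-6)*25 - 8 = -6*(-25) - 8 = 150 - 8 = 142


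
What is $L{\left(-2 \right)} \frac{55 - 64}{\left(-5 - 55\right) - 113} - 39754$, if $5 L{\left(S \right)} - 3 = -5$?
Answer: $- \frac{34387228}{865} \approx -39754.0$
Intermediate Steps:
$L{\left(S \right)} = - \frac{2}{5}$ ($L{\left(S \right)} = \frac{3}{5} + \frac{1}{5} \left(-5\right) = \frac{3}{5} - 1 = - \frac{2}{5}$)
$L{\left(-2 \right)} \frac{55 - 64}{\left(-5 - 55\right) - 113} - 39754 = - \frac{2 \frac{55 - 64}{\left(-5 - 55\right) - 113}}{5} - 39754 = - \frac{2 \left(- \frac{9}{-60 - 113}\right)}{5} - 39754 = - \frac{2 \left(- \frac{9}{-173}\right)}{5} - 39754 = - \frac{2 \left(\left(-9\right) \left(- \frac{1}{173}\right)\right)}{5} - 39754 = \left(- \frac{2}{5}\right) \frac{9}{173} - 39754 = - \frac{18}{865} - 39754 = - \frac{34387228}{865}$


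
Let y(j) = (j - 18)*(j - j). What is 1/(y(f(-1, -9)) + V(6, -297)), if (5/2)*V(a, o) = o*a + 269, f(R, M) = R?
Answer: -5/3026 ≈ -0.0016523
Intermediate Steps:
y(j) = 0 (y(j) = (-18 + j)*0 = 0)
V(a, o) = 538/5 + 2*a*o/5 (V(a, o) = 2*(o*a + 269)/5 = 2*(a*o + 269)/5 = 2*(269 + a*o)/5 = 538/5 + 2*a*o/5)
1/(y(f(-1, -9)) + V(6, -297)) = 1/(0 + (538/5 + (⅖)*6*(-297))) = 1/(0 + (538/5 - 3564/5)) = 1/(0 - 3026/5) = 1/(-3026/5) = -5/3026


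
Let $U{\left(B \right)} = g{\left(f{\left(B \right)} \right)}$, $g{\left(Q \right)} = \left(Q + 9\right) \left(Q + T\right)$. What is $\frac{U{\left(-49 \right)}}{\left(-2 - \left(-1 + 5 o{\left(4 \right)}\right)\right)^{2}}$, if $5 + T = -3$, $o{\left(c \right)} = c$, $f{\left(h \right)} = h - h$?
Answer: $- \frac{8}{49} \approx -0.16327$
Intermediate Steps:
$f{\left(h \right)} = 0$
$T = -8$ ($T = -5 - 3 = -8$)
$g{\left(Q \right)} = \left(-8 + Q\right) \left(9 + Q\right)$ ($g{\left(Q \right)} = \left(Q + 9\right) \left(Q - 8\right) = \left(9 + Q\right) \left(-8 + Q\right) = \left(-8 + Q\right) \left(9 + Q\right)$)
$U{\left(B \right)} = -72$ ($U{\left(B \right)} = -72 + 0 + 0^{2} = -72 + 0 + 0 = -72$)
$\frac{U{\left(-49 \right)}}{\left(-2 - \left(-1 + 5 o{\left(4 \right)}\right)\right)^{2}} = - \frac{72}{\left(-2 + \left(1 - 20\right)\right)^{2}} = - \frac{72}{\left(-2 - 19\right)^{2}} = - \frac{72}{\left(-21\right)^{2}} = - \frac{72}{441} = \left(-72\right) \frac{1}{441} = - \frac{8}{49}$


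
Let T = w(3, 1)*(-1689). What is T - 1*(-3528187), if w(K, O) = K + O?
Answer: 3521431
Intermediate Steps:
T = -6756 (T = (3 + 1)*(-1689) = 4*(-1689) = -6756)
T - 1*(-3528187) = -6756 - 1*(-3528187) = -6756 + 3528187 = 3521431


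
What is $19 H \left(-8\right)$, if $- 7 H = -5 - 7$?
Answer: $- \frac{1824}{7} \approx -260.57$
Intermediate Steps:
$H = \frac{12}{7}$ ($H = - \frac{-5 - 7}{7} = \left(- \frac{1}{7}\right) \left(-12\right) = \frac{12}{7} \approx 1.7143$)
$19 H \left(-8\right) = 19 \cdot \frac{12}{7} \left(-8\right) = \frac{228}{7} \left(-8\right) = - \frac{1824}{7}$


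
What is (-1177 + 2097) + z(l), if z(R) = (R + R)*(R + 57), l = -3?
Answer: 596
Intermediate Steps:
z(R) = 2*R*(57 + R) (z(R) = (2*R)*(57 + R) = 2*R*(57 + R))
(-1177 + 2097) + z(l) = (-1177 + 2097) + 2*(-3)*(57 - 3) = 920 + 2*(-3)*54 = 920 - 324 = 596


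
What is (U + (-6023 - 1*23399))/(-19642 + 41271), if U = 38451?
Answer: 9029/21629 ≈ 0.41745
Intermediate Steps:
(U + (-6023 - 1*23399))/(-19642 + 41271) = (38451 + (-6023 - 1*23399))/(-19642 + 41271) = (38451 + (-6023 - 23399))/21629 = (38451 - 29422)*(1/21629) = 9029*(1/21629) = 9029/21629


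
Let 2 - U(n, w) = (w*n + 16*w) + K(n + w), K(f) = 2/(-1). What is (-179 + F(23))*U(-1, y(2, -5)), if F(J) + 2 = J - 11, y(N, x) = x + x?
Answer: -26026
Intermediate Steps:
K(f) = -2 (K(f) = 2*(-1) = -2)
y(N, x) = 2*x
F(J) = -13 + J (F(J) = -2 + (J - 11) = -2 + (-11 + J) = -13 + J)
U(n, w) = 4 - 16*w - n*w (U(n, w) = 2 - ((w*n + 16*w) - 2) = 2 - ((n*w + 16*w) - 2) = 2 - ((16*w + n*w) - 2) = 2 - (-2 + 16*w + n*w) = 2 + (2 - 16*w - n*w) = 4 - 16*w - n*w)
(-179 + F(23))*U(-1, y(2, -5)) = (-179 + (-13 + 23))*(4 - 32*(-5) - 1*(-1)*2*(-5)) = (-179 + 10)*(4 - 16*(-10) - 1*(-1)*(-10)) = -169*(4 + 160 - 10) = -169*154 = -26026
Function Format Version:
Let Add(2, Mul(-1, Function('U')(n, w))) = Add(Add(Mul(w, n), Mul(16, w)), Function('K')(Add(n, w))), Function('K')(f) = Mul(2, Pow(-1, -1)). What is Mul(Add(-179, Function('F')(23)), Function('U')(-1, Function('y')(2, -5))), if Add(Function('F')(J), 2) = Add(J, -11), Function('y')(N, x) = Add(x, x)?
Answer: -26026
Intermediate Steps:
Function('K')(f) = -2 (Function('K')(f) = Mul(2, -1) = -2)
Function('y')(N, x) = Mul(2, x)
Function('F')(J) = Add(-13, J) (Function('F')(J) = Add(-2, Add(J, -11)) = Add(-2, Add(-11, J)) = Add(-13, J))
Function('U')(n, w) = Add(4, Mul(-16, w), Mul(-1, n, w)) (Function('U')(n, w) = Add(2, Mul(-1, Add(Add(Mul(w, n), Mul(16, w)), -2))) = Add(2, Mul(-1, Add(Add(Mul(n, w), Mul(16, w)), -2))) = Add(2, Mul(-1, Add(Add(Mul(16, w), Mul(n, w)), -2))) = Add(2, Mul(-1, Add(-2, Mul(16, w), Mul(n, w)))) = Add(2, Add(2, Mul(-16, w), Mul(-1, n, w))) = Add(4, Mul(-16, w), Mul(-1, n, w)))
Mul(Add(-179, Function('F')(23)), Function('U')(-1, Function('y')(2, -5))) = Mul(Add(-179, Add(-13, 23)), Add(4, Mul(-16, Mul(2, -5)), Mul(-1, -1, Mul(2, -5)))) = Mul(Add(-179, 10), Add(4, Mul(-16, -10), Mul(-1, -1, -10))) = Mul(-169, Add(4, 160, -10)) = Mul(-169, 154) = -26026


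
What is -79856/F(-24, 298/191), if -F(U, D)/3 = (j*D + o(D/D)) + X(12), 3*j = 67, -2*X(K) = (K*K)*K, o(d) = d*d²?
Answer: -15252496/474533 ≈ -32.142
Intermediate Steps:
o(d) = d³
X(K) = -K³/2 (X(K) = -K*K*K/2 = -K²*K/2 = -K³/2)
j = 67/3 (j = (⅓)*67 = 67/3 ≈ 22.333)
F(U, D) = 2589 - 67*D (F(U, D) = -3*((67*D/3 + (D/D)³) - ½*12³) = -3*((67*D/3 + 1³) - ½*1728) = -3*((67*D/3 + 1) - 864) = -3*((1 + 67*D/3) - 864) = -3*(-863 + 67*D/3) = 2589 - 67*D)
-79856/F(-24, 298/191) = -79856/(2589 - 19966/191) = -79856/474533/191 = -79856*191/474533 = -15252496/474533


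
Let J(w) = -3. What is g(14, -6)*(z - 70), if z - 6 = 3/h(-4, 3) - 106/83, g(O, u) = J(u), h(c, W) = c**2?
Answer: 259317/1328 ≈ 195.27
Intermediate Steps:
g(O, u) = -3
z = 6521/1328 (z = 6 + (3/((-4)**2) - 106/83) = 6 + (3/16 - 106*1/83) = 6 + (3*(1/16) - 106/83) = 6 + (3/16 - 106/83) = 6 - 1447/1328 = 6521/1328 ≈ 4.9104)
g(14, -6)*(z - 70) = -3*(6521/1328 - 70) = -3*(-86439/1328) = 259317/1328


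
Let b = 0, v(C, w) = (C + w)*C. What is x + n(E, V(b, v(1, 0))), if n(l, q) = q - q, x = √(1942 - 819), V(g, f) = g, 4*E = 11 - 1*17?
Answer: √1123 ≈ 33.511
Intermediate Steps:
v(C, w) = C*(C + w)
E = -3/2 (E = (11 - 1*17)/4 = (11 - 17)/4 = (¼)*(-6) = -3/2 ≈ -1.5000)
x = √1123 ≈ 33.511
n(l, q) = 0
x + n(E, V(b, v(1, 0))) = √1123 + 0 = √1123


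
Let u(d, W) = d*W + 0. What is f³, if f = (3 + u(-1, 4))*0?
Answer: 0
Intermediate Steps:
u(d, W) = W*d (u(d, W) = W*d + 0 = W*d)
f = 0 (f = (3 + 4*(-1))*0 = (3 - 4)*0 = -1*0 = 0)
f³ = 0³ = 0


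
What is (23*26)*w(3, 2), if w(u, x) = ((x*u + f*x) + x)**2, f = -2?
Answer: 9568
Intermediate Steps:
w(u, x) = (-x + u*x)**2 (w(u, x) = ((x*u - 2*x) + x)**2 = ((u*x - 2*x) + x)**2 = ((-2*x + u*x) + x)**2 = (-x + u*x)**2)
(23*26)*w(3, 2) = (23*26)*(2**2*(-1 + 3)**2) = 598*(4*2**2) = 598*(4*4) = 598*16 = 9568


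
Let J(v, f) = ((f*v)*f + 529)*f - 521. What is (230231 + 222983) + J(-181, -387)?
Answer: 10491117113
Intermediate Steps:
J(v, f) = -521 + f*(529 + v*f²) (J(v, f) = (v*f² + 529)*f - 521 = (529 + v*f²)*f - 521 = f*(529 + v*f²) - 521 = -521 + f*(529 + v*f²))
(230231 + 222983) + J(-181, -387) = (230231 + 222983) + (-521 + 529*(-387) - 181*(-387)³) = 453214 + (-521 - 204723 - 181*(-57960603)) = 453214 + (-521 - 204723 + 10490869143) = 453214 + 10490663899 = 10491117113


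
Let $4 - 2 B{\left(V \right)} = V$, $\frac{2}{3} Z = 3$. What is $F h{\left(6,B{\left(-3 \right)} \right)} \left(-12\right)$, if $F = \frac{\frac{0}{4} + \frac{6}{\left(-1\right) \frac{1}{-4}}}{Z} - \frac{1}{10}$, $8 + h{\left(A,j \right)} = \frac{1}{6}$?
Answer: $\frac{7379}{15} \approx 491.93$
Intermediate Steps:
$Z = \frac{9}{2}$ ($Z = \frac{3}{2} \cdot 3 = \frac{9}{2} \approx 4.5$)
$B{\left(V \right)} = 2 - \frac{V}{2}$
$h{\left(A,j \right)} = - \frac{47}{6}$ ($h{\left(A,j \right)} = -8 + \frac{1}{6} = - \frac{47}{6}$)
$F = \frac{157}{30}$ ($F = \frac{\frac{0}{4} + \frac{6}{\left(-1\right) \frac{1}{-4}}}{\frac{9}{2}} - \frac{1}{10} = \left(0 \cdot \frac{1}{4} + \frac{6}{\left(-1\right) \left(- \frac{1}{4}\right)}\right) \frac{2}{9} - \frac{1}{10} = \left(0 + 6 \frac{1}{\frac{1}{4}}\right) \frac{2}{9} - \frac{1}{10} = \left(0 + 6 \cdot 4\right) \frac{2}{9} - \frac{1}{10} = \left(0 + 24\right) \frac{2}{9} - \frac{1}{10} = 24 \cdot \frac{2}{9} - \frac{1}{10} = \frac{16}{3} - \frac{1}{10} = \frac{157}{30} \approx 5.2333$)
$F h{\left(6,B{\left(-3 \right)} \right)} \left(-12\right) = \frac{157}{30} \left(- \frac{47}{6}\right) \left(-12\right) = \left(- \frac{7379}{180}\right) \left(-12\right) = \frac{7379}{15}$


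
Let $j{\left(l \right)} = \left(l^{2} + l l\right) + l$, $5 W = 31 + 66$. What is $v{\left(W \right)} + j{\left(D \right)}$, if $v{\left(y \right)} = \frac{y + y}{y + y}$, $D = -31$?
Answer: $1892$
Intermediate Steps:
$W = \frac{97}{5}$ ($W = \frac{31 + 66}{5} = \frac{1}{5} \cdot 97 = \frac{97}{5} \approx 19.4$)
$v{\left(y \right)} = 1$ ($v{\left(y \right)} = \frac{2 y}{2 y} = 2 y \frac{1}{2 y} = 1$)
$j{\left(l \right)} = l + 2 l^{2}$ ($j{\left(l \right)} = \left(l^{2} + l^{2}\right) + l = 2 l^{2} + l = l + 2 l^{2}$)
$v{\left(W \right)} + j{\left(D \right)} = 1 - 31 \left(1 + 2 \left(-31\right)\right) = 1 - 31 \left(1 - 62\right) = 1 - -1891 = 1 + 1891 = 1892$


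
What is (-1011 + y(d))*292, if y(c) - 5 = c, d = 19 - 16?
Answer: -292876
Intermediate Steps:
d = 3
y(c) = 5 + c
(-1011 + y(d))*292 = (-1011 + (5 + 3))*292 = (-1011 + 8)*292 = -1003*292 = -292876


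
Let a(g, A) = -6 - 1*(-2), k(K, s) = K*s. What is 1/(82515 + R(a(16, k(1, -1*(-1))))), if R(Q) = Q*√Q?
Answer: 82515/6808725289 + 8*I/6808725289 ≈ 1.2119e-5 + 1.175e-9*I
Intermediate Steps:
a(g, A) = -4 (a(g, A) = -6 + 2 = -4)
R(Q) = Q^(3/2)
1/(82515 + R(a(16, k(1, -1*(-1))))) = 1/(82515 + (-4)^(3/2)) = 1/(82515 - 8*I) = (82515 + 8*I)/6808725289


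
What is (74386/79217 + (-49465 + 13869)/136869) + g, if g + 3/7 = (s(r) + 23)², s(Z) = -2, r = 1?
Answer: 33489341554846/75896461011 ≈ 441.25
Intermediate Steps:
g = 3084/7 (g = -3/7 + (-2 + 23)² = -3/7 + 21² = -3/7 + 441 = 3084/7 ≈ 440.57)
(74386/79217 + (-49465 + 13869)/136869) + g = (74386/79217 + (-49465 + 13869)/136869) + 3084/7 = (74386*(1/79217) - 35596*1/136869) + 3084/7 = (74386/79217 - 35596/136869) + 3084/7 = 7361329102/10842351573 + 3084/7 = 33489341554846/75896461011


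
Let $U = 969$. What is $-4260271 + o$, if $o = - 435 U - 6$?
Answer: $-4681792$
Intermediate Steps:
$o = -421521$ ($o = \left(-435\right) 969 - 6 = -421515 - 6 = -421521$)
$-4260271 + o = -4260271 - 421521 = -4681792$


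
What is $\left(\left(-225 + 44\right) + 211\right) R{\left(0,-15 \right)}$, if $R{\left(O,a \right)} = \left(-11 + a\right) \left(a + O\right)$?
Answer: $11700$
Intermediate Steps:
$R{\left(O,a \right)} = \left(-11 + a\right) \left(O + a\right)$
$\left(\left(-225 + 44\right) + 211\right) R{\left(0,-15 \right)} = \left(\left(-225 + 44\right) + 211\right) \left(\left(-15\right)^{2} - 0 - -165 + 0 \left(-15\right)\right) = \left(-181 + 211\right) \left(225 + 0 + 165 + 0\right) = 30 \cdot 390 = 11700$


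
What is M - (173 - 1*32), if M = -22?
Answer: -163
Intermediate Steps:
M - (173 - 1*32) = -22 - (173 - 1*32) = -22 - (173 - 32) = -22 - 1*141 = -22 - 141 = -163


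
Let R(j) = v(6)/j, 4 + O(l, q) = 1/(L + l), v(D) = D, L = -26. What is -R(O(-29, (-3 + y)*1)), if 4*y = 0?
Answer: 330/221 ≈ 1.4932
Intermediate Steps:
y = 0 (y = (1/4)*0 = 0)
O(l, q) = -4 + 1/(-26 + l)
R(j) = 6/j
-R(O(-29, (-3 + y)*1)) = -6/((105 - 4*(-29))/(-26 - 29)) = -6/((105 + 116)/(-55)) = -6/((-1/55*221)) = -6/(-221/55) = -6*(-55)/221 = -1*(-330/221) = 330/221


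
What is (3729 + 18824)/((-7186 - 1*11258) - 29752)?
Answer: -22553/48196 ≈ -0.46794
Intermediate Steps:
(3729 + 18824)/((-7186 - 1*11258) - 29752) = 22553/((-7186 - 11258) - 29752) = 22553/(-18444 - 29752) = 22553/(-48196) = 22553*(-1/48196) = -22553/48196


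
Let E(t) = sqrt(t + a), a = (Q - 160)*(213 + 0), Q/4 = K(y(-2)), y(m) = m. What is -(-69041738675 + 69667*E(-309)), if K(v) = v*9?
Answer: 69041738675 - 1045005*I*sqrt(221) ≈ 6.9042e+10 - 1.5535e+7*I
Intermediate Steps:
K(v) = 9*v
Q = -72 (Q = 4*(9*(-2)) = 4*(-18) = -72)
a = -49416 (a = (-72 - 160)*(213 + 0) = -232*213 = -49416)
E(t) = sqrt(-49416 + t) (E(t) = sqrt(t - 49416) = sqrt(-49416 + t))
-(-69041738675 + 69667*E(-309)) = -(-69041738675 + 69667*sqrt(-49416 - 309)) = -(-69041738675 + 1045005*I*sqrt(221)) = -69667*(-991025 + 15*I*sqrt(221)) = 69041738675 - 1045005*I*sqrt(221)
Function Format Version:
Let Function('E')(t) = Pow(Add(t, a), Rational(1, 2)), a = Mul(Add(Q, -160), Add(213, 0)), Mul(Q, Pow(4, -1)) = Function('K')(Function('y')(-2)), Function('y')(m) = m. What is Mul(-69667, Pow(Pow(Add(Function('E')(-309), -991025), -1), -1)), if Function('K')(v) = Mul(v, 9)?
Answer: Add(69041738675, Mul(-1045005, I, Pow(221, Rational(1, 2)))) ≈ Add(6.9042e+10, Mul(-1.5535e+7, I))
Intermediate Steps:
Function('K')(v) = Mul(9, v)
Q = -72 (Q = Mul(4, Mul(9, -2)) = Mul(4, -18) = -72)
a = -49416 (a = Mul(Add(-72, -160), Add(213, 0)) = Mul(-232, 213) = -49416)
Function('E')(t) = Pow(Add(-49416, t), Rational(1, 2)) (Function('E')(t) = Pow(Add(t, -49416), Rational(1, 2)) = Pow(Add(-49416, t), Rational(1, 2)))
Mul(-69667, Pow(Pow(Add(Function('E')(-309), -991025), -1), -1)) = Mul(-69667, Pow(Pow(Add(Pow(Add(-49416, -309), Rational(1, 2)), -991025), -1), -1)) = Mul(-69667, Pow(Pow(Add(Pow(-49725, Rational(1, 2)), -991025), -1), -1)) = Mul(-69667, Pow(Pow(Add(Mul(15, I, Pow(221, Rational(1, 2))), -991025), -1), -1)) = Mul(-69667, Pow(Pow(Add(-991025, Mul(15, I, Pow(221, Rational(1, 2)))), -1), -1)) = Mul(-69667, Add(-991025, Mul(15, I, Pow(221, Rational(1, 2))))) = Add(69041738675, Mul(-1045005, I, Pow(221, Rational(1, 2))))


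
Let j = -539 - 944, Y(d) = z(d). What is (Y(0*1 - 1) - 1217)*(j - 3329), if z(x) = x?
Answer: 5861016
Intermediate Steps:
Y(d) = d
j = -1483
(Y(0*1 - 1) - 1217)*(j - 3329) = ((0*1 - 1) - 1217)*(-1483 - 3329) = ((0 - 1) - 1217)*(-4812) = (-1 - 1217)*(-4812) = -1218*(-4812) = 5861016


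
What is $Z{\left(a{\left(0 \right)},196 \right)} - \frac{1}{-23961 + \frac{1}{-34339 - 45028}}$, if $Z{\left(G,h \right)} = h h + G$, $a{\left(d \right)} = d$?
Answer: $\frac{73056194701575}{1901712688} \approx 38416.0$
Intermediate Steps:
$Z{\left(G,h \right)} = G + h^{2}$ ($Z{\left(G,h \right)} = h^{2} + G = G + h^{2}$)
$Z{\left(a{\left(0 \right)},196 \right)} - \frac{1}{-23961 + \frac{1}{-34339 - 45028}} = \left(0 + 196^{2}\right) - \frac{1}{-23961 + \frac{1}{-34339 - 45028}} = \left(0 + 38416\right) - \frac{1}{-23961 + \frac{1}{-79367}} = 38416 - \frac{1}{-23961 - \frac{1}{79367}} = 38416 - \frac{1}{- \frac{1901712688}{79367}} = 38416 - - \frac{79367}{1901712688} = 38416 + \frac{79367}{1901712688} = \frac{73056194701575}{1901712688}$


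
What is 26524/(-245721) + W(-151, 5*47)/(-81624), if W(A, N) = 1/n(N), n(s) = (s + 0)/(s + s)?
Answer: -120304801/1114262828 ≈ -0.10797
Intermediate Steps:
n(s) = ½ (n(s) = s/((2*s)) = s*(1/(2*s)) = ½)
W(A, N) = 2 (W(A, N) = 1/(½) = 2)
26524/(-245721) + W(-151, 5*47)/(-81624) = 26524/(-245721) + 2/(-81624) = 26524*(-1/245721) + 2*(-1/81624) = -26524/245721 - 1/40812 = -120304801/1114262828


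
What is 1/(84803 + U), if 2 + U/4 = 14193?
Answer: 1/141567 ≈ 7.0638e-6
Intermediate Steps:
U = 56764 (U = -8 + 4*14193 = -8 + 56772 = 56764)
1/(84803 + U) = 1/(84803 + 56764) = 1/141567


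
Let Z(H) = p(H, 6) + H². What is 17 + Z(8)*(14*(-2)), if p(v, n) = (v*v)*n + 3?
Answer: -12611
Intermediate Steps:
p(v, n) = 3 + n*v² (p(v, n) = v²*n + 3 = n*v² + 3 = 3 + n*v²)
Z(H) = 3 + 7*H² (Z(H) = (3 + 6*H²) + H² = 3 + 7*H²)
17 + Z(8)*(14*(-2)) = 17 + (3 + 7*8²)*(14*(-2)) = 17 + (3 + 7*64)*(-28) = 17 + (3 + 448)*(-28) = 17 + 451*(-28) = 17 - 12628 = -12611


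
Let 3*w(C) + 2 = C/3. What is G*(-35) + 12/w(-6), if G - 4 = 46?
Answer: -1759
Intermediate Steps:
w(C) = -2/3 + C/9 (w(C) = -2/3 + (C/3)/3 = -2/3 + C/9)
G = 50 (G = 4 + 46 = 50)
G*(-35) + 12/w(-6) = 50*(-35) + 12/(-2/3 + (1/9)*(-6)) = -1750 + 12/(-2/3 - 2/3) = -1750 + 12/(-4/3) = -1750 + 12*(-3/4) = -1750 - 9 = -1759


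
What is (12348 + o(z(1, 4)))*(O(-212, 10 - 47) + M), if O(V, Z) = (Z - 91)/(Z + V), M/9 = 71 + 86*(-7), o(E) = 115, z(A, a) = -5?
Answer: -14829013309/249 ≈ -5.9554e+7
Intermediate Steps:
M = -4779 (M = 9*(71 + 86*(-7)) = 9*(71 - 602) = 9*(-531) = -4779)
O(V, Z) = (-91 + Z)/(V + Z)
(12348 + o(z(1, 4)))*(O(-212, 10 - 47) + M) = (12348 + 115)*((-91 + (10 - 47))/(-212 + (10 - 47)) - 4779) = 12463*((-91 - 37)/(-212 - 37) - 4779) = 12463*(-128/(-249) - 4779) = 12463*(-1/249*(-128) - 4779) = 12463*(128/249 - 4779) = 12463*(-1189843/249) = -14829013309/249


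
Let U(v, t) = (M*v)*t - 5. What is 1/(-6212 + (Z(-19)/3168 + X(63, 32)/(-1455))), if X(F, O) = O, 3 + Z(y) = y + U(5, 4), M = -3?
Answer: -170720/1060521083 ≈ -0.00016098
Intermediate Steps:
U(v, t) = -5 - 3*t*v (U(v, t) = (-3*v)*t - 5 = -3*t*v - 5 = -5 - 3*t*v)
Z(y) = -68 + y (Z(y) = -3 + (y + (-5 - 3*4*5)) = -3 + (y + (-5 - 60)) = -3 + (y - 65) = -3 + (-65 + y) = -68 + y)
1/(-6212 + (Z(-19)/3168 + X(63, 32)/(-1455))) = 1/(-6212 + ((-68 - 19)/3168 + 32/(-1455))) = 1/(-6212 + (-87*1/3168 + 32*(-1/1455))) = 1/(-6212 + (-29/1056 - 32/1455)) = 1/(-6212 - 8443/170720) = 1/(-1060521083/170720) = -170720/1060521083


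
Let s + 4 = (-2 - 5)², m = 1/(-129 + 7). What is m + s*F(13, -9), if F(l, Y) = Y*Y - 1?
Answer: 439199/122 ≈ 3600.0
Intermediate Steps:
F(l, Y) = -1 + Y² (F(l, Y) = Y² - 1 = -1 + Y²)
m = -1/122 (m = 1/(-122) = -1/122 ≈ -0.0081967)
s = 45 (s = -4 + (-2 - 5)² = -4 + (-7)² = -4 + 49 = 45)
m + s*F(13, -9) = -1/122 + 45*(-1 + (-9)²) = -1/122 + 45*(-1 + 81) = -1/122 + 45*80 = -1/122 + 3600 = 439199/122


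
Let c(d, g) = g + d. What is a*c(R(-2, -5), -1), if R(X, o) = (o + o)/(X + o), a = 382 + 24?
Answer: 174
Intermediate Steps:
a = 406
R(X, o) = 2*o/(X + o) (R(X, o) = (2*o)/(X + o) = 2*o/(X + o))
c(d, g) = d + g
a*c(R(-2, -5), -1) = 406*(2*(-5)/(-2 - 5) - 1) = 406*(2*(-5)/(-7) - 1) = 406*(2*(-5)*(-1/7) - 1) = 406*(10/7 - 1) = 406*(3/7) = 174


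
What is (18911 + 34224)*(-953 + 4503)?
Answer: 188629250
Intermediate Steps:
(18911 + 34224)*(-953 + 4503) = 53135*3550 = 188629250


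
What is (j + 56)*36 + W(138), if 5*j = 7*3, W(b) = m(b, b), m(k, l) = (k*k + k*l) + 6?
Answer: 201306/5 ≈ 40261.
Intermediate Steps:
m(k, l) = 6 + k**2 + k*l (m(k, l) = (k**2 + k*l) + 6 = 6 + k**2 + k*l)
W(b) = 6 + 2*b**2 (W(b) = 6 + b**2 + b*b = 6 + b**2 + b**2 = 6 + 2*b**2)
j = 21/5 (j = (7*3)/5 = (1/5)*21 = 21/5 ≈ 4.2000)
(j + 56)*36 + W(138) = (21/5 + 56)*36 + (6 + 2*138**2) = (301/5)*36 + (6 + 2*19044) = 10836/5 + (6 + 38088) = 10836/5 + 38094 = 201306/5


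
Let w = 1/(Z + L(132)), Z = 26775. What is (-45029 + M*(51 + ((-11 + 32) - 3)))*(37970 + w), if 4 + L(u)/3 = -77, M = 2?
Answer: -4111281187321/2412 ≈ -1.7045e+9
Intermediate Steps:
L(u) = -243 (L(u) = -12 + 3*(-77) = -12 - 231 = -243)
w = 1/26532 (w = 1/(26775 - 243) = 1/26532 ≈ 3.7690e-5)
(-45029 + M*(51 + ((-11 + 32) - 3)))*(37970 + w) = (-45029 + 2*(51 + ((-11 + 32) - 3)))*(37970 + 1/26532) = (-45029 + 2*(51 + (21 - 3)))*(1007420041/26532) = (-45029 + 2*(51 + 18))*(1007420041/26532) = (-45029 + 2*69)*(1007420041/26532) = (-45029 + 138)*(1007420041/26532) = -44891*1007420041/26532 = -4111281187321/2412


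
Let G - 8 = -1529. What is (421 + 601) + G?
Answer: -499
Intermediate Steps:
G = -1521 (G = 8 - 1529 = -1521)
(421 + 601) + G = (421 + 601) - 1521 = 1022 - 1521 = -499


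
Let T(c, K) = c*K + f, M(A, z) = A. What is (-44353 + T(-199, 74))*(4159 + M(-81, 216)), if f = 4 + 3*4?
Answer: -240858914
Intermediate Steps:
f = 16 (f = 4 + 12 = 16)
T(c, K) = 16 + K*c (T(c, K) = c*K + 16 = K*c + 16 = 16 + K*c)
(-44353 + T(-199, 74))*(4159 + M(-81, 216)) = (-44353 + (16 + 74*(-199)))*(4159 - 81) = (-44353 + (16 - 14726))*4078 = (-44353 - 14710)*4078 = -59063*4078 = -240858914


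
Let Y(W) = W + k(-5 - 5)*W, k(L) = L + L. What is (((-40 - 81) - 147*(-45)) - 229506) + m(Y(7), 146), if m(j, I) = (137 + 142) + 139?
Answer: -222594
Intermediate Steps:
k(L) = 2*L
Y(W) = -19*W (Y(W) = W + (2*(-5 - 5))*W = W + (2*(-10))*W = W - 20*W = -19*W)
m(j, I) = 418 (m(j, I) = 279 + 139 = 418)
(((-40 - 81) - 147*(-45)) - 229506) + m(Y(7), 146) = (((-40 - 81) - 147*(-45)) - 229506) + 418 = ((-121 + 6615) - 229506) + 418 = (6494 - 229506) + 418 = -223012 + 418 = -222594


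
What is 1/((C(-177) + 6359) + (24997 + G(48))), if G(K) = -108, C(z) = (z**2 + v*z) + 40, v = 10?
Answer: 1/60847 ≈ 1.6435e-5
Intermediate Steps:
C(z) = 40 + z**2 + 10*z (C(z) = (z**2 + 10*z) + 40 = 40 + z**2 + 10*z)
1/((C(-177) + 6359) + (24997 + G(48))) = 1/(((40 + (-177)**2 + 10*(-177)) + 6359) + (24997 - 108)) = 1/(((40 + 31329 - 1770) + 6359) + 24889) = 1/((29599 + 6359) + 24889) = 1/(35958 + 24889) = 1/60847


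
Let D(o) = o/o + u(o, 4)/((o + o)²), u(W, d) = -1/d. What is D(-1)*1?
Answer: 15/16 ≈ 0.93750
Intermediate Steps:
D(o) = 1 - 1/(16*o²) (D(o) = o/o + (-1/4)/((o + o)²) = 1 + (-1*¼)/((2*o)²) = 1 - 1/(4*o²)/4 = 1 - 1/(16*o²))
D(-1)*1 = (1 - 1/16/(-1)²)*1 = (1 - 1/16*1)*1 = (1 - 1/16)*1 = (15/16)*1 = 15/16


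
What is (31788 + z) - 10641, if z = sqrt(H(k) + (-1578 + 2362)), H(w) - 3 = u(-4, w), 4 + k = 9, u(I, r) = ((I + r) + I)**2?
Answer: 21147 + 2*sqrt(199) ≈ 21175.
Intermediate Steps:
u(I, r) = (r + 2*I)**2
k = 5 (k = -4 + 9 = 5)
H(w) = 3 + (-8 + w)**2 (H(w) = 3 + (w + 2*(-4))**2 = 3 + (w - 8)**2 = 3 + (-8 + w)**2)
z = 2*sqrt(199) (z = sqrt((3 + (-8 + 5)**2) + (-1578 + 2362)) = sqrt((3 + (-3)**2) + 784) = sqrt((3 + 9) + 784) = sqrt(12 + 784) = sqrt(796) = 2*sqrt(199) ≈ 28.213)
(31788 + z) - 10641 = (31788 + 2*sqrt(199)) - 10641 = 21147 + 2*sqrt(199)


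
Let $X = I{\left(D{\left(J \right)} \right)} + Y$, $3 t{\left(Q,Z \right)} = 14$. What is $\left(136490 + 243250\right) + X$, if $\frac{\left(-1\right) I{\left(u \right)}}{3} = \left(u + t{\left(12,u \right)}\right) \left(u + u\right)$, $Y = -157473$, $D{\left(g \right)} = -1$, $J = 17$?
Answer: $222289$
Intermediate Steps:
$t{\left(Q,Z \right)} = \frac{14}{3}$ ($t{\left(Q,Z \right)} = \frac{1}{3} \cdot 14 = \frac{14}{3}$)
$I{\left(u \right)} = - 6 u \left(\frac{14}{3} + u\right)$ ($I{\left(u \right)} = - 3 \left(u + \frac{14}{3}\right) \left(u + u\right) = - 3 \left(\frac{14}{3} + u\right) 2 u = - 3 \cdot 2 u \left(\frac{14}{3} + u\right) = - 6 u \left(\frac{14}{3} + u\right)$)
$X = -157451$ ($X = \left(-2\right) \left(-1\right) \left(14 + 3 \left(-1\right)\right) - 157473 = \left(-2\right) \left(-1\right) \left(14 - 3\right) - 157473 = \left(-2\right) \left(-1\right) 11 - 157473 = 22 - 157473 = -157451$)
$\left(136490 + 243250\right) + X = \left(136490 + 243250\right) - 157451 = 379740 - 157451 = 222289$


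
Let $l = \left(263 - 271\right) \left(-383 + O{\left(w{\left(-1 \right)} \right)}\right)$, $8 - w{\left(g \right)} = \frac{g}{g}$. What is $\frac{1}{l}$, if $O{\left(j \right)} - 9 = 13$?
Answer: $\frac{1}{2888} \approx 0.00034626$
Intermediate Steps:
$w{\left(g \right)} = 7$ ($w{\left(g \right)} = 8 - \frac{g}{g} = 8 - 1 = 7$)
$O{\left(j \right)} = 22$ ($O{\left(j \right)} = 9 + 13 = 22$)
$l = 2888$ ($l = \left(263 - 271\right) \left(-383 + 22\right) = \left(-8\right) \left(-361\right) = 2888$)
$\frac{1}{l} = \frac{1}{2888}$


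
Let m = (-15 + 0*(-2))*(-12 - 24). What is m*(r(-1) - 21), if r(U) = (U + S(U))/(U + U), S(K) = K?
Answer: -10800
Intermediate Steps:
r(U) = 1 (r(U) = (U + U)/(U + U) = (2*U)/((2*U)) = (2*U)*(1/(2*U)) = 1)
m = 540 (m = (-15 + 0)*(-36) = -15*(-36) = 540)
m*(r(-1) - 21) = 540*(1 - 21) = 540*(-20) = -10800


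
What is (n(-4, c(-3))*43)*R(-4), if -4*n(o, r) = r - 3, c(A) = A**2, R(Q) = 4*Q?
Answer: 1032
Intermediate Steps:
n(o, r) = 3/4 - r/4 (n(o, r) = -(r - 3)/4 = -(-3 + r)/4 = 3/4 - r/4)
(n(-4, c(-3))*43)*R(-4) = ((3/4 - 1/4*(-3)**2)*43)*(4*(-4)) = ((3/4 - 1/4*9)*43)*(-16) = ((3/4 - 9/4)*43)*(-16) = -3/2*43*(-16) = -129/2*(-16) = 1032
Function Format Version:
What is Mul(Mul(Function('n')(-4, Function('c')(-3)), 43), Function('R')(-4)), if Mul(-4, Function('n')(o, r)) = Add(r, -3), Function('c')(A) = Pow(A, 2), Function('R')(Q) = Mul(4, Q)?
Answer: 1032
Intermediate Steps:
Function('n')(o, r) = Add(Rational(3, 4), Mul(Rational(-1, 4), r)) (Function('n')(o, r) = Mul(Rational(-1, 4), Add(r, -3)) = Mul(Rational(-1, 4), Add(-3, r)) = Add(Rational(3, 4), Mul(Rational(-1, 4), r)))
Mul(Mul(Function('n')(-4, Function('c')(-3)), 43), Function('R')(-4)) = Mul(Mul(Add(Rational(3, 4), Mul(Rational(-1, 4), Pow(-3, 2))), 43), Mul(4, -4)) = Mul(Mul(Add(Rational(3, 4), Mul(Rational(-1, 4), 9)), 43), -16) = Mul(Mul(Add(Rational(3, 4), Rational(-9, 4)), 43), -16) = Mul(Mul(Rational(-3, 2), 43), -16) = Mul(Rational(-129, 2), -16) = 1032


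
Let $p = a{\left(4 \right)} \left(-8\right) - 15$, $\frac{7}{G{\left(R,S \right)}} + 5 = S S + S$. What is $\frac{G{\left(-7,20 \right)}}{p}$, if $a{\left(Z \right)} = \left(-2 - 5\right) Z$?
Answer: $\frac{7}{86735} \approx 8.0706 \cdot 10^{-5}$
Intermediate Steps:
$G{\left(R,S \right)} = \frac{7}{-5 + S + S^{2}}$ ($G{\left(R,S \right)} = \frac{7}{-5 + \left(S S + S\right)} = \frac{7}{-5 + \left(S^{2} + S\right)} = \frac{7}{-5 + \left(S + S^{2}\right)} = \frac{7}{-5 + S + S^{2}}$)
$a{\left(Z \right)} = - 7 Z$
$p = 209$ ($p = \left(-7\right) 4 \left(-8\right) - 15 = \left(-28\right) \left(-8\right) - 15 = 224 - 15 = 209$)
$\frac{G{\left(-7,20 \right)}}{p} = \frac{7 \frac{1}{-5 + 20 + 20^{2}}}{209} = \frac{7}{-5 + 20 + 400} \cdot \frac{1}{209} = \frac{7}{415} \cdot \frac{1}{209} = \frac{7}{86735}$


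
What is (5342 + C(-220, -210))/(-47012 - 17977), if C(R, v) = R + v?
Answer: -4912/64989 ≈ -0.075582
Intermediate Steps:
(5342 + C(-220, -210))/(-47012 - 17977) = (5342 + (-220 - 210))/(-47012 - 17977) = (5342 - 430)/(-64989) = 4912*(-1/64989) = -4912/64989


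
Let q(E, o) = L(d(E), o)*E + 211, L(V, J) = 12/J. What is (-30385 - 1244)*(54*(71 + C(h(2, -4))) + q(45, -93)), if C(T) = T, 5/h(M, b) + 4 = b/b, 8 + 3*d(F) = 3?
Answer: -3872180325/31 ≈ -1.2491e+8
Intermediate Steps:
d(F) = -5/3 (d(F) = -8/3 + (1/3)*3 = -8/3 + 1 = -5/3)
h(M, b) = -5/3 (h(M, b) = 5/(-4 + b/b) = 5/(-4 + 1) = 5/(-3) = 5*(-1/3) = -5/3)
q(E, o) = 211 + 12*E/o (q(E, o) = (12/o)*E + 211 = 12*E/o + 211 = 211 + 12*E/o)
(-30385 - 1244)*(54*(71 + C(h(2, -4))) + q(45, -93)) = (-30385 - 1244)*(54*(71 - 5/3) + (211 + 12*45/(-93))) = -31629*(54*(208/3) + (211 + 12*45*(-1/93))) = -31629*(3744 + (211 - 180/31)) = -31629*(3744 + 6361/31) = -31629*122425/31 = -3872180325/31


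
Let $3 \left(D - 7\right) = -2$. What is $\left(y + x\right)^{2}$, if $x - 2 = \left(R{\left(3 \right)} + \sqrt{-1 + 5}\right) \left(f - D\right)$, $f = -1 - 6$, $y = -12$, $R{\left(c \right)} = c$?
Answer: $\frac{52900}{9} \approx 5877.8$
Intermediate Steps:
$D = \frac{19}{3}$ ($D = 7 + \frac{1}{3} \left(-2\right) = 7 - \frac{2}{3} = \frac{19}{3} \approx 6.3333$)
$f = -7$ ($f = -1 - 6 = -7$)
$x = - \frac{194}{3}$ ($x = 2 + \left(3 + \sqrt{-1 + 5}\right) \left(-7 - \frac{19}{3}\right) = 2 + \left(3 + \sqrt{4}\right) \left(-7 - \frac{19}{3}\right) = 2 + \left(3 + 2\right) \left(- \frac{40}{3}\right) = 2 + 5 \left(- \frac{40}{3}\right) = 2 - \frac{200}{3} = - \frac{194}{3} \approx -64.667$)
$\left(y + x\right)^{2} = \left(-12 - \frac{194}{3}\right)^{2} = \left(- \frac{230}{3}\right)^{2} = \frac{52900}{9}$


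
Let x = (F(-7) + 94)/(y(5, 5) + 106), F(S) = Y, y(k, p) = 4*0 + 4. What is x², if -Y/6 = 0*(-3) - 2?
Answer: 2809/3025 ≈ 0.92859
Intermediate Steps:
y(k, p) = 4 (y(k, p) = 0 + 4 = 4)
Y = 12 (Y = -6*(0*(-3) - 2) = -6*(0 - 2) = -6*(-2) = 12)
F(S) = 12
x = 53/55 (x = (12 + 94)/(4 + 106) = 106/110 = 106*(1/110) = 53/55 ≈ 0.96364)
x² = (53/55)² = 2809/3025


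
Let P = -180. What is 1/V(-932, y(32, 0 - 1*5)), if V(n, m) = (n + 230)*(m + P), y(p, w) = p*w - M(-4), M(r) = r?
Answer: 1/235872 ≈ 4.2396e-6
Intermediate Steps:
y(p, w) = 4 + p*w (y(p, w) = p*w - 1*(-4) = p*w + 4 = 4 + p*w)
V(n, m) = (-180 + m)*(230 + n) (V(n, m) = (n + 230)*(m - 180) = (230 + n)*(-180 + m) = (-180 + m)*(230 + n))
1/V(-932, y(32, 0 - 1*5)) = 1/(-41400 - 180*(-932) + 230*(4 + 32*(0 - 1*5)) + (4 + 32*(0 - 1*5))*(-932)) = 1/(-41400 + 167760 + 230*(4 + 32*(0 - 5)) + (4 + 32*(0 - 5))*(-932)) = 1/(-41400 + 167760 + 230*(4 + 32*(-5)) + (4 + 32*(-5))*(-932)) = 1/(-41400 + 167760 + 230*(4 - 160) + (4 - 160)*(-932)) = 1/(-41400 + 167760 + 230*(-156) - 156*(-932)) = 1/(-41400 + 167760 - 35880 + 145392) = 1/235872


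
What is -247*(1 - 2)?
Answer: 247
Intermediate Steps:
-247*(1 - 2) = -247*(-1) = 247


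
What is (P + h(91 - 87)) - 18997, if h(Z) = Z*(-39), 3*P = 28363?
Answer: -29096/3 ≈ -9698.7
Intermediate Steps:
P = 28363/3 (P = (⅓)*28363 = 28363/3 ≈ 9454.3)
h(Z) = -39*Z
(P + h(91 - 87)) - 18997 = (28363/3 - 39*(91 - 87)) - 18997 = (28363/3 - 39*4) - 18997 = (28363/3 - 156) - 18997 = 27895/3 - 18997 = -29096/3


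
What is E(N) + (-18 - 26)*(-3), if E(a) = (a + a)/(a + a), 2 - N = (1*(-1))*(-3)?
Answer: 133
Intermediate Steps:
N = -1 (N = 2 - 1*(-1)*(-3) = 2 - (-1)*(-3) = 2 - 1*3 = 2 - 3 = -1)
E(a) = 1 (E(a) = (2*a)/((2*a)) = (2*a)*(1/(2*a)) = 1)
E(N) + (-18 - 26)*(-3) = 1 + (-18 - 26)*(-3) = 1 - 44*(-3) = 1 + 132 = 133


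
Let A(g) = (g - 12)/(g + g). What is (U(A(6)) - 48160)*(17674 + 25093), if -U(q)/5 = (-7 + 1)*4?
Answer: -2054526680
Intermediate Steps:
A(g) = (-12 + g)/(2*g) (A(g) = (-12 + g)/((2*g)) = (-12 + g)*(1/(2*g)) = (-12 + g)/(2*g))
U(q) = 120 (U(q) = -5*(-7 + 1)*4 = -(-30)*4 = -5*(-24) = 120)
(U(A(6)) - 48160)*(17674 + 25093) = (120 - 48160)*(17674 + 25093) = -48040*42767 = -2054526680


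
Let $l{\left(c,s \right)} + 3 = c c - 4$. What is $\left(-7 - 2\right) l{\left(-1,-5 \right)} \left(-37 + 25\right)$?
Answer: $-648$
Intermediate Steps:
$l{\left(c,s \right)} = -7 + c^{2}$ ($l{\left(c,s \right)} = -3 + \left(c c - 4\right) = -3 + \left(c^{2} - 4\right) = -3 + \left(-4 + c^{2}\right) = -7 + c^{2}$)
$\left(-7 - 2\right) l{\left(-1,-5 \right)} \left(-37 + 25\right) = \left(-7 - 2\right) \left(-7 + \left(-1\right)^{2}\right) \left(-37 + 25\right) = - 9 \left(-7 + 1\right) \left(-12\right) = - 9 \left(\left(-6\right) \left(-12\right)\right) = \left(-9\right) 72 = -648$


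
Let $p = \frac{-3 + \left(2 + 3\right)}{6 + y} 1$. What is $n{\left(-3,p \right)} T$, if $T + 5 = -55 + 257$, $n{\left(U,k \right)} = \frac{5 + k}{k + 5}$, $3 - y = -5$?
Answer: $197$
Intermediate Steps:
$y = 8$ ($y = 3 - -5 = 3 + 5 = 8$)
$p = \frac{1}{7}$ ($p = \frac{-3 + \left(2 + 3\right)}{6 + 8} \cdot 1 = \frac{-3 + 5}{14} \cdot 1 = 2 \cdot \frac{1}{14} \cdot 1 = \frac{1}{7} \cdot 1 = \frac{1}{7} \approx 0.14286$)
$n{\left(U,k \right)} = 1$ ($n{\left(U,k \right)} = \frac{5 + k}{5 + k} = 1$)
$T = 197$ ($T = -5 + \left(-55 + 257\right) = -5 + 202 = 197$)
$n{\left(-3,p \right)} T = 1 \cdot 197 = 197$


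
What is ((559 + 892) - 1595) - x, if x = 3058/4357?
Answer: -630466/4357 ≈ -144.70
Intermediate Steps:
x = 3058/4357 (x = 3058*(1/4357) = 3058/4357 ≈ 0.70186)
((559 + 892) - 1595) - x = ((559 + 892) - 1595) - 1*3058/4357 = (1451 - 1595) - 3058/4357 = -144 - 3058/4357 = -630466/4357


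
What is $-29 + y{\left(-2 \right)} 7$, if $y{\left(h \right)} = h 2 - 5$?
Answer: $-92$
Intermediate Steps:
$y{\left(h \right)} = -5 + 2 h$ ($y{\left(h \right)} = 2 h - 5 = -5 + 2 h$)
$-29 + y{\left(-2 \right)} 7 = -29 + \left(-5 + 2 \left(-2\right)\right) 7 = -29 + \left(-5 - 4\right) 7 = -29 - 63 = -92$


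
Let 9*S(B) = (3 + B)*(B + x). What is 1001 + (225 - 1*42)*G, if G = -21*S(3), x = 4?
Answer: -16933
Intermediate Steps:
S(B) = (3 + B)*(4 + B)/9 (S(B) = ((3 + B)*(B + 4))/9 = ((3 + B)*(4 + B))/9 = (3 + B)*(4 + B)/9)
G = -98 (G = -21*(4/3 + (⅑)*3² + (7/9)*3) = -21*(4/3 + (⅑)*9 + 7/3) = -21*(4/3 + 1 + 7/3) = -21*14/3 = -98)
1001 + (225 - 1*42)*G = 1001 + (225 - 1*42)*(-98) = 1001 + (225 - 42)*(-98) = 1001 + 183*(-98) = 1001 - 17934 = -16933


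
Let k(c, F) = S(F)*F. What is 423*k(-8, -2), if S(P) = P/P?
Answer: -846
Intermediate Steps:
S(P) = 1
k(c, F) = F (k(c, F) = 1*F = F)
423*k(-8, -2) = 423*(-2) = -846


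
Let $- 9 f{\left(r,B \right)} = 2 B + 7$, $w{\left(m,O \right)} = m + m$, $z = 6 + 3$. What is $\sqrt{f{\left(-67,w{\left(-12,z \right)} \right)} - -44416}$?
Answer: $\frac{\sqrt{399785}}{3} \approx 210.76$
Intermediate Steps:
$z = 9$
$w{\left(m,O \right)} = 2 m$
$f{\left(r,B \right)} = - \frac{7}{9} - \frac{2 B}{9}$ ($f{\left(r,B \right)} = - \frac{2 B + 7}{9} = - \frac{7 + 2 B}{9} = - \frac{7}{9} - \frac{2 B}{9}$)
$\sqrt{f{\left(-67,w{\left(-12,z \right)} \right)} - -44416} = \sqrt{\left(- \frac{7}{9} - \frac{2 \cdot 2 \left(-12\right)}{9}\right) - -44416} = \sqrt{\left(- \frac{7}{9} - - \frac{16}{3}\right) + 44416} = \sqrt{\left(- \frac{7}{9} + \frac{16}{3}\right) + 44416} = \sqrt{\frac{41}{9} + 44416} = \sqrt{\frac{399785}{9}} = \frac{\sqrt{399785}}{3}$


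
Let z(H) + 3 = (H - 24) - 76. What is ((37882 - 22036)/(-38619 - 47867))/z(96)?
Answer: 7923/302701 ≈ 0.026174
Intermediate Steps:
z(H) = -103 + H (z(H) = -3 + ((H - 24) - 76) = -3 + ((-24 + H) - 76) = -3 + (-100 + H) = -103 + H)
((37882 - 22036)/(-38619 - 47867))/z(96) = ((37882 - 22036)/(-38619 - 47867))/(-103 + 96) = (15846/(-86486))/(-7) = (15846*(-1/86486))*(-⅐) = -7923/43243*(-⅐) = 7923/302701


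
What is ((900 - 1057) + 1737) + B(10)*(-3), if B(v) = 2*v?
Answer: 1520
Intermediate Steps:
((900 - 1057) + 1737) + B(10)*(-3) = ((900 - 1057) + 1737) + (2*10)*(-3) = (-157 + 1737) + 20*(-3) = 1580 - 60 = 1520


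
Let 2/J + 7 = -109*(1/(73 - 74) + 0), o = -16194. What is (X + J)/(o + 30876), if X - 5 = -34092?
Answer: -869218/374391 ≈ -2.3217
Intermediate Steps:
X = -34087 (X = 5 - 34092 = -34087)
J = 1/51 (J = 2/(-7 - 109*(1/(73 - 74) + 0)) = 2/(-7 - 109*(1/(-1) + 0)) = 2/(-7 - 109*(-1 + 0)) = 2/(-7 - 109*(-1)) = 2/(-7 + 109) = 2/102 = 2*(1/102) = 1/51 ≈ 0.019608)
(X + J)/(o + 30876) = (-34087 + 1/51)/(-16194 + 30876) = -1738436/51/14682 = -1738436/51*1/14682 = -869218/374391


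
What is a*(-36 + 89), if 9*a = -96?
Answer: -1696/3 ≈ -565.33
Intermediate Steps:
a = -32/3 (a = (1/9)*(-96) = -32/3 ≈ -10.667)
a*(-36 + 89) = -32*(-36 + 89)/3 = -32/3*53 = -1696/3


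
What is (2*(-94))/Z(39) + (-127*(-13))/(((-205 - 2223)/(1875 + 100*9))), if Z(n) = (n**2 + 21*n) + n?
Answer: -10899904439/5776212 ≈ -1887.0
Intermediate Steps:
Z(n) = n**2 + 22*n
(2*(-94))/Z(39) + (-127*(-13))/(((-205 - 2223)/(1875 + 100*9))) = (2*(-94))/((39*(22 + 39))) + (-127*(-13))/(((-205 - 2223)/(1875 + 100*9))) = -188/(39*61) + 1651/((-2428/(1875 + 900))) = -188/2379 + 1651/((-2428/2775)) = -188*1/2379 + 1651/((-2428*1/2775)) = -188/2379 + 1651/(-2428/2775) = -188/2379 + 1651*(-2775/2428) = -188/2379 - 4581525/2428 = -10899904439/5776212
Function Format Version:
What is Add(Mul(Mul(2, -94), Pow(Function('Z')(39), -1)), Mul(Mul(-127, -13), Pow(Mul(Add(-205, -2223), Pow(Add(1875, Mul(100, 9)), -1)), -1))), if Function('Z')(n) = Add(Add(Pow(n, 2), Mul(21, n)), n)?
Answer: Rational(-10899904439, 5776212) ≈ -1887.0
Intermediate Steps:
Function('Z')(n) = Add(Pow(n, 2), Mul(22, n))
Add(Mul(Mul(2, -94), Pow(Function('Z')(39), -1)), Mul(Mul(-127, -13), Pow(Mul(Add(-205, -2223), Pow(Add(1875, Mul(100, 9)), -1)), -1))) = Add(Mul(Mul(2, -94), Pow(Mul(39, Add(22, 39)), -1)), Mul(Mul(-127, -13), Pow(Mul(Add(-205, -2223), Pow(Add(1875, Mul(100, 9)), -1)), -1))) = Add(Mul(-188, Pow(Mul(39, 61), -1)), Mul(1651, Pow(Mul(-2428, Pow(Add(1875, 900), -1)), -1))) = Add(Mul(-188, Pow(2379, -1)), Mul(1651, Pow(Mul(-2428, Pow(2775, -1)), -1))) = Add(Mul(-188, Rational(1, 2379)), Mul(1651, Pow(Mul(-2428, Rational(1, 2775)), -1))) = Add(Rational(-188, 2379), Mul(1651, Pow(Rational(-2428, 2775), -1))) = Add(Rational(-188, 2379), Mul(1651, Rational(-2775, 2428))) = Add(Rational(-188, 2379), Rational(-4581525, 2428)) = Rational(-10899904439, 5776212)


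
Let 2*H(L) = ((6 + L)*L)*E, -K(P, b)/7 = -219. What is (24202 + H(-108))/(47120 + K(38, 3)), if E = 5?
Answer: 51742/48653 ≈ 1.0635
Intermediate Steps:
K(P, b) = 1533 (K(P, b) = -7*(-219) = 1533)
H(L) = 5*L*(6 + L)/2 (H(L) = (((6 + L)*L)*5)/2 = ((L*(6 + L))*5)/2 = (5*L*(6 + L))/2 = 5*L*(6 + L)/2)
(24202 + H(-108))/(47120 + K(38, 3)) = (24202 + (5/2)*(-108)*(6 - 108))/(47120 + 1533) = (24202 + (5/2)*(-108)*(-102))/48653 = (24202 + 27540)*(1/48653) = 51742*(1/48653) = 51742/48653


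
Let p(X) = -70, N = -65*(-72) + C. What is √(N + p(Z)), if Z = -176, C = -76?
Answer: √4534 ≈ 67.335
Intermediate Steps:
N = 4604 (N = -65*(-72) - 76 = 4680 - 76 = 4604)
√(N + p(Z)) = √(4604 - 70) = √4534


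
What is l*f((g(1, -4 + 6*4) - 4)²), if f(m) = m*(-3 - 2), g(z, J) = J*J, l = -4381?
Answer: 3435054480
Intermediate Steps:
g(z, J) = J²
f(m) = -5*m (f(m) = m*(-5) = -5*m)
l*f((g(1, -4 + 6*4) - 4)²) = -(-21905)*((-4 + 6*4)² - 4)² = -(-21905)*((-4 + 24)² - 4)² = -(-21905)*(20² - 4)² = -(-21905)*(400 - 4)² = -(-21905)*396² = -(-21905)*156816 = -4381*(-784080) = 3435054480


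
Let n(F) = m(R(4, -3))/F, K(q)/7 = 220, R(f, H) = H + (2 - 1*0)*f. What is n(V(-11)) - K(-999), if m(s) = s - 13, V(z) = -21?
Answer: -32332/21 ≈ -1539.6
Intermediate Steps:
R(f, H) = H + 2*f (R(f, H) = H + (2 + 0)*f = H + 2*f)
m(s) = -13 + s
K(q) = 1540 (K(q) = 7*220 = 1540)
n(F) = -8/F (n(F) = (-13 + (-3 + 2*4))/F = (-13 + (-3 + 8))/F = (-13 + 5)/F = -8/F)
n(V(-11)) - K(-999) = -8/(-21) - 1*1540 = -8*(-1/21) - 1540 = 8/21 - 1540 = -32332/21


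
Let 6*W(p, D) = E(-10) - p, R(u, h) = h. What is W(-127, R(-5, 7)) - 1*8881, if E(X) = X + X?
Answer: -53179/6 ≈ -8863.2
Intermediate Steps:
E(X) = 2*X
W(p, D) = -10/3 - p/6 (W(p, D) = (2*(-10) - p)/6 = (-20 - p)/6 = -10/3 - p/6)
W(-127, R(-5, 7)) - 1*8881 = (-10/3 - ⅙*(-127)) - 1*8881 = (-10/3 + 127/6) - 8881 = 107/6 - 8881 = -53179/6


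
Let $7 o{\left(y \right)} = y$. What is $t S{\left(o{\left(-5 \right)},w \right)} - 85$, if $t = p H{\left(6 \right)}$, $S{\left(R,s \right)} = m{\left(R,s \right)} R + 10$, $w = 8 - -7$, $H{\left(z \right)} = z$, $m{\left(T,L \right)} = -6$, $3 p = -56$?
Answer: $-1685$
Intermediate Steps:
$p = - \frac{56}{3}$ ($p = \frac{1}{3} \left(-56\right) = - \frac{56}{3} \approx -18.667$)
$o{\left(y \right)} = \frac{y}{7}$
$w = 15$ ($w = 8 + 7 = 15$)
$S{\left(R,s \right)} = 10 - 6 R$ ($S{\left(R,s \right)} = - 6 R + 10 = 10 - 6 R$)
$t = -112$ ($t = \left(- \frac{56}{3}\right) 6 = -112$)
$t S{\left(o{\left(-5 \right)},w \right)} - 85 = - 112 \left(10 - 6 \cdot \frac{1}{7} \left(-5\right)\right) - 85 = - 112 \left(10 - - \frac{30}{7}\right) - 85 = - 112 \left(10 + \frac{30}{7}\right) - 85 = \left(-112\right) \frac{100}{7} - 85 = -1600 - 85 = -1685$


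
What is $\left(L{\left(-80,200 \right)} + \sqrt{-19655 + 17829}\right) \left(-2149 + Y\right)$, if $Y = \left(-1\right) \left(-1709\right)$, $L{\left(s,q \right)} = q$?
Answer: $-88000 - 440 i \sqrt{1826} \approx -88000.0 - 18802.0 i$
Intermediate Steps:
$Y = 1709$
$\left(L{\left(-80,200 \right)} + \sqrt{-19655 + 17829}\right) \left(-2149 + Y\right) = \left(200 + \sqrt{-19655 + 17829}\right) \left(-2149 + 1709\right) = \left(200 + \sqrt{-1826}\right) \left(-440\right) = \left(200 + i \sqrt{1826}\right) \left(-440\right) = -88000 - 440 i \sqrt{1826}$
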